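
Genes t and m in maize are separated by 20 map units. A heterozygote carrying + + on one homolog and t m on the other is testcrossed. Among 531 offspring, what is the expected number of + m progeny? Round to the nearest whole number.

A map distance of 20 map units corresponds to a recombination frequency of 0.200.
The F1 is + + / t m, so + m is a recombinant gamete class with expected frequency r/2 = 0.200/2 = 0.1000.
Expected number = 0.1000 × 531 = 53.10 ≈ 53.

53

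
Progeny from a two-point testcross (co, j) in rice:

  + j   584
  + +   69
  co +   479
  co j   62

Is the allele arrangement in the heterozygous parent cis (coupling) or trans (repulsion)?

trans

The two most frequent classes are + j (584) and co + (479); these are the parental (non-recombinant) types.
So the F1 carried + j on one chromosome and co + on the other — the recessive alleles are on opposite chromosomes (trans / repulsion).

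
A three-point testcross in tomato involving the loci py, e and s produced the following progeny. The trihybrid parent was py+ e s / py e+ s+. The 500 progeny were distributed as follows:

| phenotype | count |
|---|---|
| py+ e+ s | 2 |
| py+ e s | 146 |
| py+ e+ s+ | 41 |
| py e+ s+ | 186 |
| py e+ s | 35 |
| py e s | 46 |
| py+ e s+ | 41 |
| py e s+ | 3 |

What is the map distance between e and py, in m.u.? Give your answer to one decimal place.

18.4 m.u.

The two rarest classes, py+ e+ s and py e s+, are the double crossovers. Comparing them with the parentals, only the e allele has switched, so e is the middle locus and the order is py – e – s.
Crossovers in the py–e interval produce the single-crossover classes py e s and py+ e+ s+ (46 + 41 = 87) plus the double crossovers (5).
RF(py–e) = (87 + 5) / 500 = 92/500 = 0.1840 → 18.4 m.u.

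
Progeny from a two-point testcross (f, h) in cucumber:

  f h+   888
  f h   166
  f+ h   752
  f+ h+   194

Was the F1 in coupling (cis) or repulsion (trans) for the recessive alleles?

The two most frequent classes are f+ h (752) and f h+ (888); these are the parental (non-recombinant) types.
So the F1 carried f+ h on one chromosome and f h+ on the other — the recessive alleles are on opposite chromosomes (trans / repulsion).

trans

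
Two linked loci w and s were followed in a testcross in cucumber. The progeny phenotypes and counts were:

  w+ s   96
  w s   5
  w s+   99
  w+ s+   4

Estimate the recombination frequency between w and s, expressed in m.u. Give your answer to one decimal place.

4.4 m.u.

The two most frequent classes, w+ s (96) and w s+ (99), are the parental types, so the F1 was w+ s / w s+.
The recombinant classes are w+ s+ and w s: 4 + 5 = 9.
Recombination frequency = 9/204 = 0.0441 ≈ 4.4%, i.e. 4.4 m.u.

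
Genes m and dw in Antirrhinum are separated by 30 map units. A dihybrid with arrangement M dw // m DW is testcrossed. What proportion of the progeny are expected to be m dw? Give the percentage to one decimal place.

A map distance of 30 map units corresponds to a recombination frequency of 0.300.
The F1 is M dw / m DW, so m dw is a recombinant gamete class with expected frequency r/2 = 0.300/2 = 0.1500.
That is 0.1500 = 15.0% of the progeny.

15.0%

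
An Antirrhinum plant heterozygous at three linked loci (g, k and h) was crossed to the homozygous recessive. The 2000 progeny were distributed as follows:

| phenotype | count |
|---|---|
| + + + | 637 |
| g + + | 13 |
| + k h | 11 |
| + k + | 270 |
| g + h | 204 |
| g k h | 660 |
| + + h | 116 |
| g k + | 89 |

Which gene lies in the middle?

The two most frequent reciprocal classes, g k h and + + +, are the parental types, so the F1 was g k h / + + +.
The two rarest classes, + k h and g + +, are the double crossovers. Comparing them with the parentals, only the g allele has switched, so g is the middle locus and the order is k – g – h.

g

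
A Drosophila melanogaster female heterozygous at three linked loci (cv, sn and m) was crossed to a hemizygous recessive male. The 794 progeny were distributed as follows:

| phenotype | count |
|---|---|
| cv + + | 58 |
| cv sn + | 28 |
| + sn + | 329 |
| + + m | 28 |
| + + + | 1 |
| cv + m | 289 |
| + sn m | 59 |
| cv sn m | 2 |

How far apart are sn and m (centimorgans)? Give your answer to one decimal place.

The two most frequent reciprocal classes, cv + m and + sn +, are the parental types, so the F1 was cv + m / + sn +.
The two rarest classes, cv sn m and + + +, are the double crossovers. Comparing them with the parentals, only the sn allele has switched, so sn is the middle locus and the order is cv – sn – m.
Crossovers in the sn–m interval produce the single-crossover classes cv + + and + sn m (58 + 59 = 117) plus the double crossovers (3).
RF(sn–m) = (117 + 3) / 794 = 120/794 = 0.1511 → 15.1 centimorgans.

15.1 centimorgans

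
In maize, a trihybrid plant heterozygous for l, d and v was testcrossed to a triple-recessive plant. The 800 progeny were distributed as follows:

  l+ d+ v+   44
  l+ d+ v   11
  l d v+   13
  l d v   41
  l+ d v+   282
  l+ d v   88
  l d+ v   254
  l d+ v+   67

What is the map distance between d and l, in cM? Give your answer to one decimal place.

13.6 cM

The two most frequent reciprocal classes, l+ d v+ and l d+ v, are the parental types, so the F1 was l+ d v+ / l d+ v.
The two rarest classes, l d v+ and l+ d+ v, are the double crossovers. Comparing them with the parentals, only the l allele has switched, so l is the middle locus and the order is v – l – d.
Crossovers in the l–d interval produce the single-crossover classes l+ d+ v+ and l d v (44 + 41 = 85) plus the double crossovers (24).
RF(l–d) = (85 + 24) / 800 = 109/800 = 0.1363 → 13.6 cM.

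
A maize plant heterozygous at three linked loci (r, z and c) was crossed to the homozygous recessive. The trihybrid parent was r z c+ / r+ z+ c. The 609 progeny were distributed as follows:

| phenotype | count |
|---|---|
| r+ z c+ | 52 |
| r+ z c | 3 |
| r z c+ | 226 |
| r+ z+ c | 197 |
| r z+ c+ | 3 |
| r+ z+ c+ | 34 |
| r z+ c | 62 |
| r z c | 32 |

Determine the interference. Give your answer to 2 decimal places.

The two rarest classes, r z+ c+ and r+ z c, are the double crossovers. Comparing them with the parentals, only the z allele has switched, so z is the middle locus and the order is c – z – r.
c–z: (66 + 6)/609 = 0.1182; z–r: (114 + 6)/609 = 0.1970.
Expected DCO frequency = 0.1182 × 0.1970 ≈ 0.02329; observed = 6/609 ≈ 0.00985.
Coefficient of coincidence = 0.00985/0.02329 ≈ 0.42; interference = 1 − 0.42 = 0.58.

0.58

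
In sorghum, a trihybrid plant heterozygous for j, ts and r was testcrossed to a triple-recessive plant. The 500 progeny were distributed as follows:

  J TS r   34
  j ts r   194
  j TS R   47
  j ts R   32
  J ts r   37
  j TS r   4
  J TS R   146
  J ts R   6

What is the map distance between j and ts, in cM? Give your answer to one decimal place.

The two most frequent reciprocal classes, J TS R and j ts r, are the parental types, so the F1 was J TS R / j ts r.
The two rarest classes, J ts R and j TS r, are the double crossovers. Comparing them with the parentals, only the ts allele has switched, so ts is the middle locus and the order is r – ts – j.
Crossovers in the ts–j interval produce the single-crossover classes j TS R and J ts r (47 + 37 = 84) plus the double crossovers (10).
RF(ts–j) = (84 + 10) / 500 = 94/500 = 0.1880 → 18.8 cM.

18.8 cM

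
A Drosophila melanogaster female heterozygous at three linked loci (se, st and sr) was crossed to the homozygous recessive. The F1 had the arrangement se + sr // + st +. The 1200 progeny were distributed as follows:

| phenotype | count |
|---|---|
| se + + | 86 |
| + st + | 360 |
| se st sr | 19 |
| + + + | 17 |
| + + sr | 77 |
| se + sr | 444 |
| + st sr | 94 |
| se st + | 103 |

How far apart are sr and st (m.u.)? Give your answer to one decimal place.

The two rarest classes, se st sr and + + +, are the double crossovers. Comparing them with the parentals, only the st allele has switched, so st is the middle locus and the order is se – st – sr.
Crossovers in the st–sr interval produce the single-crossover classes se + + and + st sr (86 + 94 = 180) plus the double crossovers (36).
RF(st–sr) = (180 + 36) / 1200 = 216/1200 = 0.1800 → 18.0 m.u.

18.0 m.u.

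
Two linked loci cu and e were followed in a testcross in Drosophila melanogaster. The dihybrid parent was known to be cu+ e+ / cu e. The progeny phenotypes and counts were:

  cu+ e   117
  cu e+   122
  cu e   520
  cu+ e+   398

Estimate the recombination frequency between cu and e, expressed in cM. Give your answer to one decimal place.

The recombinant classes are cu+ e and cu e+: 117 + 122 = 239.
Recombination frequency = 239/1157 = 0.2066 ≈ 20.7%, i.e. 20.7 cM.

20.7 cM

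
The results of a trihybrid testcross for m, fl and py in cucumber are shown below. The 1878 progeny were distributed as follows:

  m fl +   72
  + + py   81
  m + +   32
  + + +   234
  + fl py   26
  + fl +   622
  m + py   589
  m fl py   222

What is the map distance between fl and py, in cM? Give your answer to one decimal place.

27.4 cM

The two most frequent reciprocal classes, + fl + and m + py, are the parental types, so the F1 was + fl + / m + py.
The two rarest classes, + fl py and m + +, are the double crossovers. Comparing them with the parentals, only the py allele has switched, so py is the middle locus and the order is m – py – fl.
Crossovers in the py–fl interval produce the single-crossover classes + + + and m fl py (234 + 222 = 456) plus the double crossovers (58).
RF(py–fl) = (456 + 58) / 1878 = 514/1878 = 0.2737 → 27.4 cM.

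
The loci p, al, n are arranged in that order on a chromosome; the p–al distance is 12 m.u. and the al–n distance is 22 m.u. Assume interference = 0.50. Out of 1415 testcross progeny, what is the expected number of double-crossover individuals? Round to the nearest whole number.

19

Map distances give recombination frequencies of 0.120 and 0.220 for the two intervals.
With interference 0.50 (so coincidence = 0.50), expected double-crossover frequency = 0.120 × 0.220 × 0.50 = 0.01320.
Expected number = 0.01320 × 1415 = 18.68 ≈ 19.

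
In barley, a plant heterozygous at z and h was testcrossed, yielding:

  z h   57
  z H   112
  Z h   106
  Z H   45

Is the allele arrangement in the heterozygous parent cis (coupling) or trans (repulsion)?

trans

The two most frequent classes are Z h (106) and z H (112); these are the parental (non-recombinant) types.
So the F1 carried Z h on one chromosome and z H on the other — the recessive alleles are on opposite chromosomes (trans / repulsion).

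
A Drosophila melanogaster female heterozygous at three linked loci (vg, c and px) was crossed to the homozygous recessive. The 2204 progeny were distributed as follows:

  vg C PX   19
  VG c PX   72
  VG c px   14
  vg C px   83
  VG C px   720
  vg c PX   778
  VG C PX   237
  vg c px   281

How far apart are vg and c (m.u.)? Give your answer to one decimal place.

The two most frequent reciprocal classes, vg c PX and VG C px, are the parental types, so the F1 was vg c PX / VG C px.
The two rarest classes, vg C PX and VG c px, are the double crossovers. Comparing them with the parentals, only the c allele has switched, so c is the middle locus and the order is vg – c – px.
Crossovers in the vg–c interval produce the single-crossover classes VG c PX and vg C px (72 + 83 = 155) plus the double crossovers (33).
RF(vg–c) = (155 + 33) / 2204 = 188/2204 = 0.0853 → 8.5 m.u.

8.5 m.u.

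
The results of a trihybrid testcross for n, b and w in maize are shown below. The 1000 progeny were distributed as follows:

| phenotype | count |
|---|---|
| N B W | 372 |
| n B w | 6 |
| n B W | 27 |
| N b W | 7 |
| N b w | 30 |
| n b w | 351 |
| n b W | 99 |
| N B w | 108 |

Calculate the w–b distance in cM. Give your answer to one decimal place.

22.0 cM

The two most frequent reciprocal classes, n b w and N B W, are the parental types, so the F1 was n b w / N B W.
The two rarest classes, n B w and N b W, are the double crossovers. Comparing them with the parentals, only the b allele has switched, so b is the middle locus and the order is n – b – w.
Crossovers in the b–w interval produce the single-crossover classes n b W and N B w (99 + 108 = 207) plus the double crossovers (13).
RF(b–w) = (207 + 13) / 1000 = 220/1000 = 0.2200 → 22.0 cM.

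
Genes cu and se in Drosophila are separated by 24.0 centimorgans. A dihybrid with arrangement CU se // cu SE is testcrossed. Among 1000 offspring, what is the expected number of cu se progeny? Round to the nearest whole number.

A map distance of 24.0 centimorgans corresponds to a recombination frequency of 0.240.
The F1 is CU se / cu SE, so cu se is a recombinant gamete class with expected frequency r/2 = 0.240/2 = 0.1200.
Expected number = 0.1200 × 1000 = 120.00 ≈ 120.

120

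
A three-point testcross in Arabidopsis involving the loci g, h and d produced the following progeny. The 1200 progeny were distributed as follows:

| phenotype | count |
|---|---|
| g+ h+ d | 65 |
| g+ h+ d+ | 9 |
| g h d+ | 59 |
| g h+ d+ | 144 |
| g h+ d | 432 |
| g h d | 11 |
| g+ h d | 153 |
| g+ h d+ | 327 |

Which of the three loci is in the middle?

The two most frequent reciprocal classes, g h+ d and g+ h d+, are the parental types, so the F1 was g h+ d / g+ h d+.
The two rarest classes, g h d and g+ h+ d+, are the double crossovers. Comparing them with the parentals, only the h allele has switched, so h is the middle locus and the order is d – h – g.

h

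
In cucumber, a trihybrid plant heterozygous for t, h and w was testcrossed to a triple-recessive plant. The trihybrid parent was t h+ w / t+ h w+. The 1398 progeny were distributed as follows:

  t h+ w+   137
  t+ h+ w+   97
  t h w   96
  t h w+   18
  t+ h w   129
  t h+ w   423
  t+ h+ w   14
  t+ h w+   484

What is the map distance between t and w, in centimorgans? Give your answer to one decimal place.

The two rarest classes, t+ h+ w and t h w+, are the double crossovers. Comparing them with the parentals, only the t allele has switched, so t is the middle locus and the order is w – t – h.
Crossovers in the w–t interval produce the single-crossover classes t h+ w+ and t+ h w (137 + 129 = 266) plus the double crossovers (32).
RF(w–t) = (266 + 32) / 1398 = 298/1398 = 0.2132 → 21.3 centimorgans.

21.3 centimorgans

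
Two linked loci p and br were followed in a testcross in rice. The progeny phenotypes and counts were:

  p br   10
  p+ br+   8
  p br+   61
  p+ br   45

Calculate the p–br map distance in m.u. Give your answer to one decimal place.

The two most frequent classes, p+ br (45) and p br+ (61), are the parental types, so the F1 was p+ br / p br+.
The recombinant classes are p+ br+ and p br: 8 + 10 = 18.
Recombination frequency = 18/124 = 0.1452 ≈ 14.5%, i.e. 14.5 m.u.

14.5 m.u.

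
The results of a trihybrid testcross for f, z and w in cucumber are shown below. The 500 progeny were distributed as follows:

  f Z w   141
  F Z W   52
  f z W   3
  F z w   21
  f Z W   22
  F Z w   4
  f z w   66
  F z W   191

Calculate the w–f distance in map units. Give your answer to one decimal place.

The two most frequent reciprocal classes, F z W and f Z w, are the parental types, so the F1 was F z W / f Z w.
The two rarest classes, f z W and F Z w, are the double crossovers. Comparing them with the parentals, only the f allele has switched, so f is the middle locus and the order is w – f – z.
Crossovers in the w–f interval produce the single-crossover classes F z w and f Z W (21 + 22 = 43) plus the double crossovers (7).
RF(w–f) = (43 + 7) / 500 = 50/500 = 0.1000 → 10.0 map units.

10.0 map units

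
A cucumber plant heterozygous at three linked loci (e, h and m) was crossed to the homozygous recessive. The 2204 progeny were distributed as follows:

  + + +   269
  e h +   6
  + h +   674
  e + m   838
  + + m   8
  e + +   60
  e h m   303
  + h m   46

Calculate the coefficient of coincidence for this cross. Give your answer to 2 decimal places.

0.44

The two most frequent reciprocal classes, + h + and e + m, are the parental types, so the F1 was + h + / e + m.
The two rarest classes, e h + and + + m, are the double crossovers. Comparing them with the parentals, only the e allele has switched, so e is the middle locus and the order is m – e – h.
m–e: (106 + 14)/2204 = 0.0544; e–h: (572 + 14)/2204 = 0.2659.
Expected DCO frequency = 0.0544 × 0.2659 ≈ 0.01446; observed = 14/2204 ≈ 0.00635.
Coefficient of coincidence = 0.00635/0.01446 ≈ 0.44.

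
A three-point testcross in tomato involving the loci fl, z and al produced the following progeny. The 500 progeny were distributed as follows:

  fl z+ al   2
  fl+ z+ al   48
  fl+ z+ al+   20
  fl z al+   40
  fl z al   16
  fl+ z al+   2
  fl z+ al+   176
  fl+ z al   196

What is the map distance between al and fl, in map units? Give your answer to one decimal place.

The two most frequent reciprocal classes, fl z+ al+ and fl+ z al, are the parental types, so the F1 was fl z+ al+ / fl+ z al.
The two rarest classes, fl z+ al and fl+ z al+, are the double crossovers. Comparing them with the parentals, only the al allele has switched, so al is the middle locus and the order is fl – al – z.
Crossovers in the fl–al interval produce the single-crossover classes fl+ z+ al+ and fl z al (20 + 16 = 36) plus the double crossovers (4).
RF(fl–al) = (36 + 4) / 500 = 40/500 = 0.0800 → 8.0 map units.

8.0 map units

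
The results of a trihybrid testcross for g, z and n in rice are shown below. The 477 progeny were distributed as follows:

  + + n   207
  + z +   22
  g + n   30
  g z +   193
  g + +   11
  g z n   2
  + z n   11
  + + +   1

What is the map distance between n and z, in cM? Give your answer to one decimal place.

5.2 cM

The two most frequent reciprocal classes, g z + and + + n, are the parental types, so the F1 was g z + / + + n.
The two rarest classes, g z n and + + +, are the double crossovers. Comparing them with the parentals, only the n allele has switched, so n is the middle locus and the order is z – n – g.
Crossovers in the z–n interval produce the single-crossover classes g + + and + z n (11 + 11 = 22) plus the double crossovers (3).
RF(z–n) = (22 + 3) / 477 = 25/477 = 0.0524 → 5.2 cM.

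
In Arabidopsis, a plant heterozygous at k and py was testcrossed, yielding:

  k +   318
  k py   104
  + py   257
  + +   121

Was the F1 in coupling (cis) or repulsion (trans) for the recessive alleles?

trans

The two most frequent classes are + py (257) and k + (318); these are the parental (non-recombinant) types.
So the F1 carried + py on one chromosome and k + on the other — the recessive alleles are on opposite chromosomes (trans / repulsion).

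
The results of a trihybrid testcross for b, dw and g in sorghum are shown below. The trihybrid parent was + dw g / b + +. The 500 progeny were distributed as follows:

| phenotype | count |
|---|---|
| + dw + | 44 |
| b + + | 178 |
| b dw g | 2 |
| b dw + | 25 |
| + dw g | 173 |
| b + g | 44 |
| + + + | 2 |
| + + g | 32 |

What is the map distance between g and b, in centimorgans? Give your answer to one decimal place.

The two rarest classes, b dw g and + + +, are the double crossovers. Comparing them with the parentals, only the b allele has switched, so b is the middle locus and the order is g – b – dw.
Crossovers in the g–b interval produce the single-crossover classes + dw + and b + g (44 + 44 = 88) plus the double crossovers (4).
RF(g–b) = (88 + 4) / 500 = 92/500 = 0.1840 → 18.4 centimorgans.

18.4 centimorgans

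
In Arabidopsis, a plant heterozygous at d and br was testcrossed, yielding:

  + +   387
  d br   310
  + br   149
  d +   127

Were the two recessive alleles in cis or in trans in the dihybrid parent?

cis

The two most frequent classes are + + (387) and d br (310); these are the parental (non-recombinant) types.
So the F1 carried + + on one chromosome and d br on the other — the recessive alleles are on the same chromosome (cis / coupling).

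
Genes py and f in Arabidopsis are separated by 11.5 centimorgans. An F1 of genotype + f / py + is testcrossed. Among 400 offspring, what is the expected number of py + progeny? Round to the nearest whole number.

A map distance of 11.5 centimorgans corresponds to a recombination frequency of 0.115.
The F1 is + f / py +, so py + is a parental gamete class with expected frequency (1 − r)/2 = 0.885/2 = 0.4425.
Expected number = 0.4425 × 400 = 177.00 ≈ 177.

177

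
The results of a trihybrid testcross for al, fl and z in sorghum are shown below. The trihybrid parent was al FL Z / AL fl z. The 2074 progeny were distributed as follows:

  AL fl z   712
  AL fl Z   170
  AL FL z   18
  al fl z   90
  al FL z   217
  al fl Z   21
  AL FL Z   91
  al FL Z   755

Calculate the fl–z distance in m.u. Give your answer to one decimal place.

The two rarest classes, al fl Z and AL FL z, are the double crossovers. Comparing them with the parentals, only the fl allele has switched, so fl is the middle locus and the order is al – fl – z.
Crossovers in the fl–z interval produce the single-crossover classes al FL z and AL fl Z (217 + 170 = 387) plus the double crossovers (39).
RF(fl–z) = (387 + 39) / 2074 = 426/2074 = 0.2054 → 20.5 m.u.

20.5 m.u.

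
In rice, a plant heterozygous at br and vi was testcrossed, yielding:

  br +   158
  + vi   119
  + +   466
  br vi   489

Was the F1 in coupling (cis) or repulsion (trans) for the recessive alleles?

cis

The two most frequent classes are + + (466) and br vi (489); these are the parental (non-recombinant) types.
So the F1 carried + + on one chromosome and br vi on the other — the recessive alleles are on the same chromosome (cis / coupling).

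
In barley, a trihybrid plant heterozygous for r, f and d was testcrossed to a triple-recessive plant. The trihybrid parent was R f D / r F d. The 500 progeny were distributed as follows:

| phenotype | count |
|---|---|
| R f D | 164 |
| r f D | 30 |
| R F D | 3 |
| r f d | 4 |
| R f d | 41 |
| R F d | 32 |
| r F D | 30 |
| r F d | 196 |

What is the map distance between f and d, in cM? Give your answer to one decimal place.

The two rarest classes, R F D and r f d, are the double crossovers. Comparing them with the parentals, only the f allele has switched, so f is the middle locus and the order is d – f – r.
Crossovers in the d–f interval produce the single-crossover classes R f d and r F D (41 + 30 = 71) plus the double crossovers (7).
RF(d–f) = (71 + 7) / 500 = 78/500 = 0.1560 → 15.6 cM.

15.6 cM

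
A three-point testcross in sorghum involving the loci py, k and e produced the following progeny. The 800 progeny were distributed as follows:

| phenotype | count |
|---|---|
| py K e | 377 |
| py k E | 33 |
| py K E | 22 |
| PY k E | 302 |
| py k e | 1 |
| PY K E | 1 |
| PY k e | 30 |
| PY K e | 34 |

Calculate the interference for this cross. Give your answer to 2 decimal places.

The two most frequent reciprocal classes, py K e and PY k E, are the parental types, so the F1 was py K e / PY k E.
The two rarest classes, py k e and PY K E, are the double crossovers. Comparing them with the parentals, only the k allele has switched, so k is the middle locus and the order is e – k – py.
e–k: (52 + 2)/800 = 0.0675; k–py: (67 + 2)/800 = 0.0862.
Expected DCO frequency = 0.0675 × 0.0862 ≈ 0.00582; observed = 2/800 ≈ 0.00250.
Coefficient of coincidence = 0.00250/0.00582 ≈ 0.43; interference = 1 − 0.43 = 0.57.

0.57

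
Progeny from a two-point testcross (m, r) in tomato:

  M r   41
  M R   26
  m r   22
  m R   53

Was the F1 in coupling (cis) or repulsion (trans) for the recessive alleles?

The two most frequent classes are M r (41) and m R (53); these are the parental (non-recombinant) types.
So the F1 carried M r on one chromosome and m R on the other — the recessive alleles are on opposite chromosomes (trans / repulsion).

trans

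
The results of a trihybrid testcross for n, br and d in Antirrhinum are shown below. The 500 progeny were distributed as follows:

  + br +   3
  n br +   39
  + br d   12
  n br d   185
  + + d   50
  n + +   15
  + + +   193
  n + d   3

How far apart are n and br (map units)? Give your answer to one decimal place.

The two most frequent reciprocal classes, + + + and n br d, are the parental types, so the F1 was + + + / n br d.
The two rarest classes, + br + and n + d, are the double crossovers. Comparing them with the parentals, only the br allele has switched, so br is the middle locus and the order is d – br – n.
Crossovers in the br–n interval produce the single-crossover classes n + + and + br d (15 + 12 = 27) plus the double crossovers (6).
RF(br–n) = (27 + 6) / 500 = 33/500 = 0.0660 → 6.6 map units.

6.6 map units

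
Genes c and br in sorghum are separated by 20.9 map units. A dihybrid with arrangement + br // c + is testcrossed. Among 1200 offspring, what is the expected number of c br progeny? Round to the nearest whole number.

A map distance of 20.9 map units corresponds to a recombination frequency of 0.209.
The F1 is + br / c +, so c br is a recombinant gamete class with expected frequency r/2 = 0.209/2 = 0.1045.
Expected number = 0.1045 × 1200 = 125.40 ≈ 125.

125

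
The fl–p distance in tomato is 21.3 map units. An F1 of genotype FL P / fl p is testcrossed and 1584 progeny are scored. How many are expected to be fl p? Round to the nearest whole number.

A map distance of 21.3 map units corresponds to a recombination frequency of 0.213.
The F1 is FL P / fl p, so fl p is a parental gamete class with expected frequency (1 − r)/2 = 0.787/2 = 0.3935.
Expected number = 0.3935 × 1584 = 623.30 ≈ 623.

623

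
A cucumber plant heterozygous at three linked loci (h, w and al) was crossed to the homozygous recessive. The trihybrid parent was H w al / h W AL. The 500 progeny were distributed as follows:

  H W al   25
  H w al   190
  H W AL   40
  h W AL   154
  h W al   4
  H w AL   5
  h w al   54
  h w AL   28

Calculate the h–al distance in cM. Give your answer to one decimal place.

The two rarest classes, H w AL and h W al, are the double crossovers. Comparing them with the parentals, only the al allele has switched, so al is the middle locus and the order is w – al – h.
Crossovers in the al–h interval produce the single-crossover classes h w al and H W AL (54 + 40 = 94) plus the double crossovers (9).
RF(al–h) = (94 + 9) / 500 = 103/500 = 0.2060 → 20.6 cM.

20.6 cM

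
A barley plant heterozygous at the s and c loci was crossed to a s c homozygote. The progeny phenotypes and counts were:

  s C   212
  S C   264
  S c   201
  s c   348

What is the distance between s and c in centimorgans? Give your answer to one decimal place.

40.3 centimorgans

The two most frequent classes, S C (264) and s c (348), are the parental types, so the F1 was S C / s c.
The recombinant classes are S c and s C: 201 + 212 = 413.
Recombination frequency = 413/1025 = 0.4029 ≈ 40.3%, i.e. 40.3 centimorgans.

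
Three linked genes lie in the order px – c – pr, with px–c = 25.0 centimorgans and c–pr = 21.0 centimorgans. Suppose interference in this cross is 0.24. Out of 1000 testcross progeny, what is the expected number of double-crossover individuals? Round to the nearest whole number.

Map distances give recombination frequencies of 0.250 and 0.210 for the two intervals.
With interference 0.24 (so coincidence = 0.76), expected double-crossover frequency = 0.250 × 0.210 × 0.76 = 0.03990.
Expected number = 0.03990 × 1000 = 39.90 ≈ 40.

40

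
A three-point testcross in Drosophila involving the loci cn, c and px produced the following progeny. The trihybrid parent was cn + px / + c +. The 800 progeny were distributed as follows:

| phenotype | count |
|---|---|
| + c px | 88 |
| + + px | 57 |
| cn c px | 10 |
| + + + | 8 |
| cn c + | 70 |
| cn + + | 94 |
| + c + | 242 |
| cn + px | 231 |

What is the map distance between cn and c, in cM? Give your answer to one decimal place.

The two rarest classes, cn c px and + + +, are the double crossovers. Comparing them with the parentals, only the c allele has switched, so c is the middle locus and the order is px – c – cn.
Crossovers in the c–cn interval produce the single-crossover classes + + px and cn c + (57 + 70 = 127) plus the double crossovers (18).
RF(c–cn) = (127 + 18) / 800 = 145/800 = 0.1812 → 18.1 cM.

18.1 cM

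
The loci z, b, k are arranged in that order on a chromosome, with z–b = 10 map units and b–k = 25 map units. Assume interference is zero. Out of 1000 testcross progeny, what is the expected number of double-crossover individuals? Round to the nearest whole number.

25

Map distances give recombination frequencies of 0.100 and 0.250 for the two intervals.
With no interference, expected double-crossover frequency = 0.100 × 0.250 = 0.02500.
Expected number = 0.02500 × 1000 = 25.00 ≈ 25.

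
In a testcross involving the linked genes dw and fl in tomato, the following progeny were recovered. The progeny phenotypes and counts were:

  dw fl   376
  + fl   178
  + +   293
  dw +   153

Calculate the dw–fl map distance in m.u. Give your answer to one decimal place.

The two most frequent classes, + + (293) and dw fl (376), are the parental types, so the F1 was + + / dw fl.
The recombinant classes are + fl and dw +: 178 + 153 = 331.
Recombination frequency = 331/1000 = 0.3310 ≈ 33.1%, i.e. 33.1 m.u.

33.1 m.u.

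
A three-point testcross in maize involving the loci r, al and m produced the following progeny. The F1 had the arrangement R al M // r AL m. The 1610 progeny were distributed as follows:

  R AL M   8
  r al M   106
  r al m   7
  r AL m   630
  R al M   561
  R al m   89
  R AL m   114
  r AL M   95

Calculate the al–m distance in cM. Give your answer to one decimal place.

12.4 cM

The two rarest classes, R AL M and r al m, are the double crossovers. Comparing them with the parentals, only the al allele has switched, so al is the middle locus and the order is r – al – m.
Crossovers in the al–m interval produce the single-crossover classes R al m and r AL M (89 + 95 = 184) plus the double crossovers (15).
RF(al–m) = (184 + 15) / 1610 = 199/1610 = 0.1236 → 12.4 cM.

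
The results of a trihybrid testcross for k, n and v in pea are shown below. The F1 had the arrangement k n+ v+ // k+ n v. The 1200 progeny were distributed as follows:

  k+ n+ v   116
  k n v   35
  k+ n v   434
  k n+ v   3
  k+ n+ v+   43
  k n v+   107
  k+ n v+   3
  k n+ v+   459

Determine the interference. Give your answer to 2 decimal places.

0.63

The two rarest classes, k n+ v and k+ n v+, are the double crossovers. Comparing them with the parentals, only the v allele has switched, so v is the middle locus and the order is n – v – k.
n–v: (223 + 6)/1200 = 0.1908; v–k: (78 + 6)/1200 = 0.0700.
Expected DCO frequency = 0.1908 × 0.0700 ≈ 0.01336; observed = 6/1200 ≈ 0.00500.
Coefficient of coincidence = 0.00500/0.01336 ≈ 0.37; interference = 1 − 0.37 = 0.63.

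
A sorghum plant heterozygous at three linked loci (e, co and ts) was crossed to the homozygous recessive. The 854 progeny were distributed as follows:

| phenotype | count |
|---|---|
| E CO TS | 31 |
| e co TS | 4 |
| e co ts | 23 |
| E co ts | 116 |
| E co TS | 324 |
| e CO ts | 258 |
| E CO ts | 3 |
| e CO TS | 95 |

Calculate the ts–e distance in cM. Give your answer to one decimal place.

25.5 cM

The two most frequent reciprocal classes, e CO ts and E co TS, are the parental types, so the F1 was e CO ts / E co TS.
The two rarest classes, E CO ts and e co TS, are the double crossovers. Comparing them with the parentals, only the e allele has switched, so e is the middle locus and the order is ts – e – co.
Crossovers in the ts–e interval produce the single-crossover classes e CO TS and E co ts (95 + 116 = 211) plus the double crossovers (7).
RF(ts–e) = (211 + 7) / 854 = 218/854 = 0.2553 → 25.5 cM.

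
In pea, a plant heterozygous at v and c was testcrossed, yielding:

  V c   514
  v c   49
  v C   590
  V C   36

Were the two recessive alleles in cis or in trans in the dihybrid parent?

The two most frequent classes are V c (514) and v C (590); these are the parental (non-recombinant) types.
So the F1 carried V c on one chromosome and v C on the other — the recessive alleles are on opposite chromosomes (trans / repulsion).

trans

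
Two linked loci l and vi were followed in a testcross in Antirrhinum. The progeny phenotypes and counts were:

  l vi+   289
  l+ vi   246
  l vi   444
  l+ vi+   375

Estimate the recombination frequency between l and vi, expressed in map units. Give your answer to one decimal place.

39.5 map units

The two most frequent classes, l+ vi+ (375) and l vi (444), are the parental types, so the F1 was l+ vi+ / l vi.
The recombinant classes are l+ vi and l vi+: 246 + 289 = 535.
Recombination frequency = 535/1354 = 0.3951 ≈ 39.5%, i.e. 39.5 map units.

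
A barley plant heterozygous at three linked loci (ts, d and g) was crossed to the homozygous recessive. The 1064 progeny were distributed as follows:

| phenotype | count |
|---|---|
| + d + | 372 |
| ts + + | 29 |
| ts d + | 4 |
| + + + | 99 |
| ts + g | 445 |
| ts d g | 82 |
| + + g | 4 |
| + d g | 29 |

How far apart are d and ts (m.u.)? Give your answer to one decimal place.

17.8 m.u.

The two most frequent reciprocal classes, + d + and ts + g, are the parental types, so the F1 was + d + / ts + g.
The two rarest classes, ts d + and + + g, are the double crossovers. Comparing them with the parentals, only the ts allele has switched, so ts is the middle locus and the order is d – ts – g.
Crossovers in the d–ts interval produce the single-crossover classes + + + and ts d g (99 + 82 = 181) plus the double crossovers (8).
RF(d–ts) = (181 + 8) / 1064 = 189/1064 = 0.1776 → 17.8 m.u.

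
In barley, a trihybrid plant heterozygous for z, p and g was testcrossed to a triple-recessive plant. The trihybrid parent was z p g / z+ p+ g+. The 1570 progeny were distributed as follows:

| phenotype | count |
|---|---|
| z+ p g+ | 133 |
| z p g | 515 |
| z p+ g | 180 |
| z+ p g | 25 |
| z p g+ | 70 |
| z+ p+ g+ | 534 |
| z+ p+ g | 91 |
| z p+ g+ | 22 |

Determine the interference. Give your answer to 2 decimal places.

0.01

The two rarest classes, z+ p g and z p+ g+, are the double crossovers. Comparing them with the parentals, only the z allele has switched, so z is the middle locus and the order is g – z – p.
g–z: (161 + 47)/1570 = 0.1325; z–p: (313 + 47)/1570 = 0.2293.
Expected DCO frequency = 0.1325 × 0.2293 ≈ 0.03038; observed = 47/1570 ≈ 0.02994.
Coefficient of coincidence = 0.02994/0.03038 ≈ 0.99; interference = 1 − 0.99 = 0.01.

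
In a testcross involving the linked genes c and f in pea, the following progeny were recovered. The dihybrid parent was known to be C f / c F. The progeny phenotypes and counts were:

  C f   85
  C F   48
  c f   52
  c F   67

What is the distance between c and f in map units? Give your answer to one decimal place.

39.7 map units

The recombinant classes are C F and c f: 48 + 52 = 100.
Recombination frequency = 100/252 = 0.3968 ≈ 39.7%, i.e. 39.7 map units.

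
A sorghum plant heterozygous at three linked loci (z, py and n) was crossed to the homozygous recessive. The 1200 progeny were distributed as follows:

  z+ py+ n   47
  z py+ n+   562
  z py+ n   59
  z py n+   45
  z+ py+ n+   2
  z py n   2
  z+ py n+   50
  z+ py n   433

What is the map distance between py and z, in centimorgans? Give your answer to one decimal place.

The two most frequent reciprocal classes, z py+ n+ and z+ py n, are the parental types, so the F1 was z py+ n+ / z+ py n.
The two rarest classes, z+ py+ n+ and z py n, are the double crossovers. Comparing them with the parentals, only the z allele has switched, so z is the middle locus and the order is n – z – py.
Crossovers in the z–py interval produce the single-crossover classes z py n+ and z+ py+ n (45 + 47 = 92) plus the double crossovers (4).
RF(z–py) = (92 + 4) / 1200 = 96/1200 = 0.0800 → 8.0 centimorgans.

8.0 centimorgans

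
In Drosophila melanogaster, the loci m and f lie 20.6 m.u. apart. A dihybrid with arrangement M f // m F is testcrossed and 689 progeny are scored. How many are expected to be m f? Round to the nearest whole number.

71

A map distance of 20.6 m.u. corresponds to a recombination frequency of 0.206.
The F1 is M f / m F, so m f is a recombinant gamete class with expected frequency r/2 = 0.206/2 = 0.1030.
Expected number = 0.1030 × 689 = 70.97 ≈ 71.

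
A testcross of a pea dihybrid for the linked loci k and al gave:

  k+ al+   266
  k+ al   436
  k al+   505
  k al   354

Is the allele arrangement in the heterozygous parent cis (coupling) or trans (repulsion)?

The two most frequent classes are k+ al (436) and k al+ (505); these are the parental (non-recombinant) types.
So the F1 carried k+ al on one chromosome and k al+ on the other — the recessive alleles are on opposite chromosomes (trans / repulsion).

trans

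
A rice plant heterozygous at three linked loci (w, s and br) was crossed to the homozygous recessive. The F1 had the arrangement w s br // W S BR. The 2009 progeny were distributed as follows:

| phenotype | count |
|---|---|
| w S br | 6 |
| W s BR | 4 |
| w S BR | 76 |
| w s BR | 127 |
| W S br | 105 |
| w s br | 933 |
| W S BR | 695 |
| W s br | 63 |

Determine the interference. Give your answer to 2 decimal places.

0.44

The two rarest classes, w S br and W s BR, are the double crossovers. Comparing them with the parentals, only the s allele has switched, so s is the middle locus and the order is br – s – w.
br–s: (232 + 10)/2009 = 0.1205; s–w: (139 + 10)/2009 = 0.0742.
Expected DCO frequency = 0.1205 × 0.0742 ≈ 0.00894; observed = 10/2009 ≈ 0.00498.
Coefficient of coincidence = 0.00498/0.00894 ≈ 0.56; interference = 1 − 0.56 = 0.44.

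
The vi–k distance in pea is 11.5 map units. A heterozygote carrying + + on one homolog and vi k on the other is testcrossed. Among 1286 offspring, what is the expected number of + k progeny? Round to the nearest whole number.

A map distance of 11.5 map units corresponds to a recombination frequency of 0.115.
The F1 is + + / vi k, so + k is a recombinant gamete class with expected frequency r/2 = 0.115/2 = 0.0575.
Expected number = 0.0575 × 1286 = 73.95 ≈ 74.

74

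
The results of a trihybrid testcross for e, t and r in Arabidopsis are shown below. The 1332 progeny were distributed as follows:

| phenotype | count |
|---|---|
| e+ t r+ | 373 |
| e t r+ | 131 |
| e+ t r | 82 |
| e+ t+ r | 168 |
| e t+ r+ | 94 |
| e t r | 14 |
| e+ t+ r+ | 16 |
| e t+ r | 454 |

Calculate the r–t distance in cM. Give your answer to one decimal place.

The two most frequent reciprocal classes, e t+ r and e+ t r+, are the parental types, so the F1 was e t+ r / e+ t r+.
The two rarest classes, e t r and e+ t+ r+, are the double crossovers. Comparing them with the parentals, only the t allele has switched, so t is the middle locus and the order is e – t – r.
Crossovers in the t–r interval produce the single-crossover classes e t+ r+ and e+ t r (94 + 82 = 176) plus the double crossovers (30).
RF(t–r) = (176 + 30) / 1332 = 206/1332 = 0.1547 → 15.5 cM.

15.5 cM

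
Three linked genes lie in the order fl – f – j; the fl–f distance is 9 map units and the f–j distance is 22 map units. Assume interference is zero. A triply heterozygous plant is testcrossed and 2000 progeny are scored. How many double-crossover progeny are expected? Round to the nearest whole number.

40

Map distances give recombination frequencies of 0.090 and 0.220 for the two intervals.
With no interference, expected double-crossover frequency = 0.090 × 0.220 = 0.01980.
Expected number = 0.01980 × 2000 = 39.60 ≈ 40.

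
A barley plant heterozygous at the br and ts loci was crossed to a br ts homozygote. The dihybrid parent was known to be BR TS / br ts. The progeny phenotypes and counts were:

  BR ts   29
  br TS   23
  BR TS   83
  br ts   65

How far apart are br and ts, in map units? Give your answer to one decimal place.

26.0 map units

The recombinant classes are BR ts and br TS: 29 + 23 = 52.
Recombination frequency = 52/200 = 0.2600 ≈ 26.0%, i.e. 26.0 map units.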